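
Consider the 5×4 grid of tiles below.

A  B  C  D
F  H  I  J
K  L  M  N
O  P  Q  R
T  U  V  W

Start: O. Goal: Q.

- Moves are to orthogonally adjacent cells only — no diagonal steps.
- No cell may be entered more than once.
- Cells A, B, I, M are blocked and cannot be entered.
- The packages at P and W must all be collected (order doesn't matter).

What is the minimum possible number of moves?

Any route passes through P and W in some order between O and Q. Summing Manhattan distances along each leg and taking the cheapest ordering (O → P → W → Q) gives a lower bound of 1 + 3 + 2 = 6 moves.
A route of 6 moves achieves this: O → P → U → V → W → R → Q.
Since 6 matches the lower bound, it is optimal.

6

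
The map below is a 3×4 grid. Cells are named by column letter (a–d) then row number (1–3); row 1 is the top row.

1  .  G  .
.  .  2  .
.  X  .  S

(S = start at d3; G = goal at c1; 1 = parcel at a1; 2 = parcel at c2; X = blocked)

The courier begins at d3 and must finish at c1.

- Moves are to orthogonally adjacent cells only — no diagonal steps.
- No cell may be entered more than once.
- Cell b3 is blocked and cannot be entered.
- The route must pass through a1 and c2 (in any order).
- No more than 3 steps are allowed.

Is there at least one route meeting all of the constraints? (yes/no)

Even ignoring the no-revisit rule, getting from d3 to c1, taking the cheapest ordering d3 → c2 → a1 → c1 needs at least 2 + 3 + 2 = 7 moves (Manhattan distance per leg), which exceeds the 3-move limit.

no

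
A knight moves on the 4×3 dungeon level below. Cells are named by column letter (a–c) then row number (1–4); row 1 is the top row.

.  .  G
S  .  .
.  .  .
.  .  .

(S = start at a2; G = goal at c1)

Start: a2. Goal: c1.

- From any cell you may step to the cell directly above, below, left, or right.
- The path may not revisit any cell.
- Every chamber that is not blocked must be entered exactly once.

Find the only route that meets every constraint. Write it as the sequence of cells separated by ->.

Need to visit all 12 open cells exactly once, starting at a2 and ending at c1.
Cell c4 has only two open neighbours (c3 and b4), so the path must pass straight through it: one of those is the cell it's entered from and the other is where it exits.
Route from a2: up 1 to a1, right 1 to b1, down 2 to b3, left 1 to a3, down 1 to a4, right 2 to c4, up 3 to c1 — 11 moves in all.
Check: all 12 open cells covered.

a2 -> a1 -> b1 -> b2 -> b3 -> a3 -> a4 -> b4 -> c4 -> c3 -> c2 -> c1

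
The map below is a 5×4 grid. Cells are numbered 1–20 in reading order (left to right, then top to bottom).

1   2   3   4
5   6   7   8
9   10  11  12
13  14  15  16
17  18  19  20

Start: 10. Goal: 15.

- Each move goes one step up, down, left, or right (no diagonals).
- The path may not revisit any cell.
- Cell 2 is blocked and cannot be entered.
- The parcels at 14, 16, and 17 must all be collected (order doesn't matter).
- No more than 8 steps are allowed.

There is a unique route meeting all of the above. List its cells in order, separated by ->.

10 -> 14 -> 13 -> 17 -> 18 -> 19 -> 20 -> 16 -> 15

The budget equals the shortest possible length, so every move has to be on a shortest route through the required cells.
Route from 10: down to 14, left to 13, down to 17, 3× right (reaching 20), up to 16, left to 15 — 8 moves in all.
Check: all required cells visited; 8 ≤ 8 moves.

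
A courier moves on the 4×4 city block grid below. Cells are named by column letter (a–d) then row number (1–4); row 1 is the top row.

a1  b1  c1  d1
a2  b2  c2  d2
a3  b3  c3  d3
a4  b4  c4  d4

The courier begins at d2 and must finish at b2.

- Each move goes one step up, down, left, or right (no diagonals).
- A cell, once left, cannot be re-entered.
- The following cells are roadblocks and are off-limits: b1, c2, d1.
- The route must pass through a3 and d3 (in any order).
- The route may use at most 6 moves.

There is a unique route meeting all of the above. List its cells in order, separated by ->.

d2 -> d3 -> c3 -> b3 -> a3 -> a2 -> b2

The budget equals the shortest possible length, so every move has to be on a shortest route through the required cells.
Route from d2: down 1 to d3, left 3 to a3, up 1 to a2, right 1 to b2 — 6 moves in all.
Check: all required cells visited; 6 ≤ 6 moves.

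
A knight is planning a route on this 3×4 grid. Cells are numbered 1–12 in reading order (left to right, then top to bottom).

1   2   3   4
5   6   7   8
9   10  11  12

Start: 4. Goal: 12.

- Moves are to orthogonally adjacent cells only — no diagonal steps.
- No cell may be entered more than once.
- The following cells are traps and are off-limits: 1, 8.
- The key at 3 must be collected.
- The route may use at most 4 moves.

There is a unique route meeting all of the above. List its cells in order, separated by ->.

Any route must reach 3 and still end at 12 within 4 moves, so the order of the required stops is forced.
Route from 4: left to 3, 2× down (reaching 11), right to 12 — 4 moves in all.
Check: all required cells visited; 4 ≤ 4 moves.

4 -> 3 -> 7 -> 11 -> 12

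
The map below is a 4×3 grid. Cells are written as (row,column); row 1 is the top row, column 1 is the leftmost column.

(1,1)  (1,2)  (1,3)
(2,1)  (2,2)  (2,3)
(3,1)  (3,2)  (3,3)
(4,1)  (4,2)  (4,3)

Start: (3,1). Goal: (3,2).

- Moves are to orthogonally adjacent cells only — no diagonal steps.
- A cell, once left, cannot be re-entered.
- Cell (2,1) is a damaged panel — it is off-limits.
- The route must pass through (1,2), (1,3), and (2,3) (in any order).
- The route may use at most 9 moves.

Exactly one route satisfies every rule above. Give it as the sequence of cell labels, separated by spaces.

Any route must reach (1,2), (1,3), and (2,3) and still end at (3,2) within 9 moves, so the order of the required stops is forced.
Route from (3,1): down 1 to (4,1), right 2 to (4,3), up 3 to (1,3), left 1 to (1,2), down 2 to (3,2) — 9 moves in all.
Check: all required cells visited; 9 ≤ 9 moves.

(3,1) (4,1) (4,2) (4,3) (3,3) (2,3) (1,3) (1,2) (2,2) (3,2)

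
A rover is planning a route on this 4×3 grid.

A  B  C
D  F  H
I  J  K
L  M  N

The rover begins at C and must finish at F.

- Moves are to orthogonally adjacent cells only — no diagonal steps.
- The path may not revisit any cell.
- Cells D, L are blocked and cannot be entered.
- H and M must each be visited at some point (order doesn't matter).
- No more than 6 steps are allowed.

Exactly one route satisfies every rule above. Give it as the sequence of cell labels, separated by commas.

Any route must reach H and M and still end at F within 6 moves, so the order of the required stops is forced.
Route from C: 3× down (reaching N), left to M, 2× up (reaching F) — 6 moves in all.
Check: all required cells visited; 6 ≤ 6 moves.

C, H, K, N, M, J, F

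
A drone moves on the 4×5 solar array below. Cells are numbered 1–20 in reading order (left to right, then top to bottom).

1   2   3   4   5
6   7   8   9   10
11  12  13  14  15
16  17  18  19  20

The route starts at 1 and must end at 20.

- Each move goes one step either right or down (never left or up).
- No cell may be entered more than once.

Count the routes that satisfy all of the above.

A right/down-only route from 1 to 20 makes exactly 3 down-moves and 4 right-moves in some order.
With no other constraints that would be C(7,3) = 35 routes.
That gives 35 routes.

35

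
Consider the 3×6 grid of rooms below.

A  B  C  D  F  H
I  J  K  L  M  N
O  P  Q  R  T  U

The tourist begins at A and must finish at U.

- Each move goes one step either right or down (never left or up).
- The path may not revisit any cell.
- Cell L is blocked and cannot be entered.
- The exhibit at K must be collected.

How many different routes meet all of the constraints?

3

A right/down-only route from A to U makes exactly 2 down-moves and 5 right-moves in some order.
With no other constraints that would be C(7,2) = 21 routes.
Split at K and multiply the segment counts (each segment already excludes blocked cells): A→K: 3; K→U: 1; product = 3.
That gives 3 routes.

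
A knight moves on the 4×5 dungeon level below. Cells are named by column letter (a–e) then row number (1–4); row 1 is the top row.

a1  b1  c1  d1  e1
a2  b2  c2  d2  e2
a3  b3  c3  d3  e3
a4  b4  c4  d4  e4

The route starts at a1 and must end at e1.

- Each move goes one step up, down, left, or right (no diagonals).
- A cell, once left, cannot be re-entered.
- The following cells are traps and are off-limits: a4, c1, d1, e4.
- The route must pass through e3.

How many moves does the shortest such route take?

Any route passes through e3 somewhere between a1 and e1. Summing Manhattan distances along the two legs (a1 → e3 → e1) gives a lower bound of 6 + 2 = 8 moves.
A route of 8 moves achieves this: a1 → a2 → a3 → b3 → c3 → d3 → e3 → e2 → e1.
Since 8 matches the lower bound, it is optimal.

8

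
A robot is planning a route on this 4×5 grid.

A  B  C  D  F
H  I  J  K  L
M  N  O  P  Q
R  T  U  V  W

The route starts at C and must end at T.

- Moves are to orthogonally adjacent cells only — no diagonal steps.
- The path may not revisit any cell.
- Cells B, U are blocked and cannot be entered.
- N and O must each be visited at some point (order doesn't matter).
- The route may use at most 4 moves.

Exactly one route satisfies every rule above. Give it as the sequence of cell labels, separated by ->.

C -> J -> O -> N -> T

The budget equals the shortest possible length, so every move has to be on a shortest route through the required cells.
Route from C: down 2 to O, left 1 to N, down 1 to T — 4 moves in all.
Check: all required cells visited; 4 ≤ 4 moves.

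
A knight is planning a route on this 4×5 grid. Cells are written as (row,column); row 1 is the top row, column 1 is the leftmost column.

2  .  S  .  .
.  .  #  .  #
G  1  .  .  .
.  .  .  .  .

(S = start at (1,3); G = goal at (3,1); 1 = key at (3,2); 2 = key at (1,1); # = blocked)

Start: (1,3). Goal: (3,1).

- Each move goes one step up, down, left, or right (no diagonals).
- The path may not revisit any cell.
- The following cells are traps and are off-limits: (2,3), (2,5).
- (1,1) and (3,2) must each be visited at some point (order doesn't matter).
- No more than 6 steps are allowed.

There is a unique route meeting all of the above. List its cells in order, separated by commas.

The 6-move cap with required stops at (1,1), (3,2) leaves no slack for detours.
Route from (1,3): left 2 to (1,1), down 1 to (2,1), right 1 to (2,2), down 1 to (3,2), left 1 to (3,1) — 6 moves in all.
Check: all required cells visited; 6 ≤ 6 moves.

(1,3), (1,2), (1,1), (2,1), (2,2), (3,2), (3,1)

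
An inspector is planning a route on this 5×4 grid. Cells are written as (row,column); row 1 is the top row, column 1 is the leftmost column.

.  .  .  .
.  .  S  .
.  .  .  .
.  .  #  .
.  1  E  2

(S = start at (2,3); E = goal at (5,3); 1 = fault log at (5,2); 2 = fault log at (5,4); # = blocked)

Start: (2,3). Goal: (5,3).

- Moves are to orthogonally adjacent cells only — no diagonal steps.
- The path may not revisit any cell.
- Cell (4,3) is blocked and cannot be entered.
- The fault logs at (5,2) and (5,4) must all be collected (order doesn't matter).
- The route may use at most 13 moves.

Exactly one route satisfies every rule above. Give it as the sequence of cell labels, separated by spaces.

Any route must reach (5,2) and (5,4) and still end at (5,3) within 13 moves, so the order of the required stops is forced.
Route from (2,3): left 2 to (2,1), down 3 to (5,1), right 1 to (5,2), up 2 to (3,2), right 2 to (3,4), down 2 to (5,4), left 1 to (5,3) — 13 moves in all.
Check: all required cells visited; 13 ≤ 13 moves.

(2,3) (2,2) (2,1) (3,1) (4,1) (5,1) (5,2) (4,2) (3,2) (3,3) (3,4) (4,4) (5,4) (5,3)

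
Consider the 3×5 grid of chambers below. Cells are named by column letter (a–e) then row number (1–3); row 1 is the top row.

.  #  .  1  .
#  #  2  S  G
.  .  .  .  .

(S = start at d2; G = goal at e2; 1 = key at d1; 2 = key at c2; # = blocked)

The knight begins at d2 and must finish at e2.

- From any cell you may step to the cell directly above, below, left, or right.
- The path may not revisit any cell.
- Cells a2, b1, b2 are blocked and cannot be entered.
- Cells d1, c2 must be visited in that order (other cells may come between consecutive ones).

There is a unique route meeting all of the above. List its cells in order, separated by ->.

The waypoints must appear in the order d1, c2, with no cell reused.
Route from d2: up 1 to d1, left 1 to c1, down 2 to c3, right 2 to e3, up 1 to e2 — 7 moves in all.
Check: order respected (1 at step 1, 2 at step 3).

d2 -> d1 -> c1 -> c2 -> c3 -> d3 -> e3 -> e2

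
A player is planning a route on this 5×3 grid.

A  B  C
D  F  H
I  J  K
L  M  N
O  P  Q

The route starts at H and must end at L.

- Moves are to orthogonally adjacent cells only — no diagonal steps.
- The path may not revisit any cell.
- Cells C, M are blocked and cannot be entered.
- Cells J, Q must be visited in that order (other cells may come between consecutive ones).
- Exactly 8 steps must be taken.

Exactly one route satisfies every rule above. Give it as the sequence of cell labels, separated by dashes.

H - F - J - K - N - Q - P - O - L

The waypoints must appear in the order J, Q, with no cell reused.
Route from H: left to F, down to J, right to K, 2× down (reaching Q), 2× left (reaching O), up to L — 8 moves in all.
Check: order respected (J at step 2, Q at step 5); 8 moves as required.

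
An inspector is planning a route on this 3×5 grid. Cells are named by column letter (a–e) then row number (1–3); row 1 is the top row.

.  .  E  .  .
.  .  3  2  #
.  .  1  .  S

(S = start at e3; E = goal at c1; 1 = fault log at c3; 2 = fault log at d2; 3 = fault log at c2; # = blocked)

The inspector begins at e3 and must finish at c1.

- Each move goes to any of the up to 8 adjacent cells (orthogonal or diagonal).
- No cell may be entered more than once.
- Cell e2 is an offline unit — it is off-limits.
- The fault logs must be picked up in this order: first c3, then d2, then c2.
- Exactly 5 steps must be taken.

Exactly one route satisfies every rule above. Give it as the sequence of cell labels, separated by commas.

e3, d3, c3, d2, c2, c1

The waypoints must appear in the order c3, d2, c2, with no cell reused.
Route from e3: 2× left (reaching c3), up-right to d2, left to c2, up to c1 — 5 moves in all.
Check: order respected (1 at step 2, 2 at step 3, 3 at step 4); 5 moves as required.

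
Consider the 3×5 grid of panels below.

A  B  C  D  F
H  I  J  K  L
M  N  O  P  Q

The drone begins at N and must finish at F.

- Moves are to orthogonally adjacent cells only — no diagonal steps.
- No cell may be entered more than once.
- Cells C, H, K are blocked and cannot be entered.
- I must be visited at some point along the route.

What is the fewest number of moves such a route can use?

7

Any route passes through I somewhere between N and F. Summing Manhattan distances along the two legs (N → I → F) gives a lower bound of 1 + 4 = 5 moves.
That bound ignores the blocked cells. Measuring each leg by the fewest moves that actually steer around them (N→I: 1; I→F: 6) raises the lower bound to 7.
A route of 7 moves exists: N → I → J → O → P → Q → L → F.
Since 7 matches that lower bound, it is optimal.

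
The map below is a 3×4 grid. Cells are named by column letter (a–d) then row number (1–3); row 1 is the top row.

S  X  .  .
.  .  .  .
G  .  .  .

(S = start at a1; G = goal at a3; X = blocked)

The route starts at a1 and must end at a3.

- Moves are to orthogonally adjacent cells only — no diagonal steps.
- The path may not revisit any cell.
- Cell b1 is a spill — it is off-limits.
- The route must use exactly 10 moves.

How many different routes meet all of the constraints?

Need simple routes of exactly 10 moves from a1 to a3 (Manhattan distance 2, so 4 moves are spent on a detour and 4 undoing it).
Enumerating: a1 a2 b2 c2 c1 d1 d2 d3 c3 b3 a3.
That gives 1 route.

1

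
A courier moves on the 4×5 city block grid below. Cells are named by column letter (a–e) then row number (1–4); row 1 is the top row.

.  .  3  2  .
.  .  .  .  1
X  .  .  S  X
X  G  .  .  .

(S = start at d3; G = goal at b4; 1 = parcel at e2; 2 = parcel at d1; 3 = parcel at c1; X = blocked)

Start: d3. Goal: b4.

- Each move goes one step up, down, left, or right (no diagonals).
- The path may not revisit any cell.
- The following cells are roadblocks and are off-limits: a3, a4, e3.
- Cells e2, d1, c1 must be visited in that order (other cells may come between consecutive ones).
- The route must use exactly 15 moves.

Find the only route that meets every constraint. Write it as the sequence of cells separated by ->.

d3 -> d4 -> c4 -> c3 -> c2 -> d2 -> e2 -> e1 -> d1 -> c1 -> b1 -> a1 -> a2 -> b2 -> b3 -> b4

The waypoints must appear in the order e2, d1, c1, with no cell reused.
Route from d3: down to d4, left to c4, 2× up (reaching c2), 2× right (reaching e2), up to e1, 4× left (reaching a1), down to a2, right to b2, 2× down (reaching b4) — 15 moves in all.
Check: order respected (1 at step 6, 2 at step 8, 3 at step 9); 15 moves as required.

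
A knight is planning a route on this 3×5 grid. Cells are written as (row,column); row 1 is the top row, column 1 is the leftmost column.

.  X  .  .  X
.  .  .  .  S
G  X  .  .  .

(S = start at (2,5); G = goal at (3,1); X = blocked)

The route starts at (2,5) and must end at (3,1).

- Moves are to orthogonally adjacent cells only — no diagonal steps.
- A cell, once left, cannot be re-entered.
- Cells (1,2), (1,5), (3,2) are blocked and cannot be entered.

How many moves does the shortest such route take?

The Manhattan distance from (2,5) to (3,1) is |2−3| + |5−1| = 5, so at least 5 moves are needed.
A route of 5 moves achieves this: (2,5) → (2,4) → (2,3) → (2,2) → (2,1) → (3,1).
Since 5 matches the lower bound, it is optimal.

5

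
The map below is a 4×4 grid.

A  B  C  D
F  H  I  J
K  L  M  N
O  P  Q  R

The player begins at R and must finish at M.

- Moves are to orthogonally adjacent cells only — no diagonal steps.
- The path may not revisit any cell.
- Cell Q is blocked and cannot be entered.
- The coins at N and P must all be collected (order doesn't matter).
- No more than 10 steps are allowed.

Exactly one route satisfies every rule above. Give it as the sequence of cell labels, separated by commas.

Any route must reach N and P and still end at M within 10 moves, so the order of the required stops is forced.
Route from R: up 2 to J, left 3 to F, down 2 to O, right 1 to P, up 1 to L, right 1 to M — 10 moves in all.
Check: all required cells visited; 10 ≤ 10 moves.

R, N, J, I, H, F, K, O, P, L, M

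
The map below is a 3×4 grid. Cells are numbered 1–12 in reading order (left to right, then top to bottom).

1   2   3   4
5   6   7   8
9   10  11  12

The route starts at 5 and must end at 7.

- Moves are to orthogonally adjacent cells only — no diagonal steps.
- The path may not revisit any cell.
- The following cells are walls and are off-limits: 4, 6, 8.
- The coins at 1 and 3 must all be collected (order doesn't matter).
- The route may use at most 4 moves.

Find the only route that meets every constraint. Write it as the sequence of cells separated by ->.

5 -> 1 -> 2 -> 3 -> 7

The 4-move cap with required stops at 1, 3 leaves no slack for detours.
Route from 5: up 1 to 1, right 2 to 3, down 1 to 7 — 4 moves in all.
Check: all required cells visited; 4 ≤ 4 moves.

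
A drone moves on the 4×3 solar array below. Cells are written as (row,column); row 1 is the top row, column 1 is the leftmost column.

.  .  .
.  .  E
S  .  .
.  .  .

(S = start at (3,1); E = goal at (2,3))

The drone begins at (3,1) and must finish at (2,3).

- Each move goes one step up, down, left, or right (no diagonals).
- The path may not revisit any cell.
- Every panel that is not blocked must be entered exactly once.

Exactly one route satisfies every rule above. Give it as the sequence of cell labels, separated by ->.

(3,1) -> (4,1) -> (4,2) -> (4,3) -> (3,3) -> (3,2) -> (2,2) -> (2,1) -> (1,1) -> (1,2) -> (1,3) -> (2,3)

Need to visit all 12 open cells exactly once, starting at (3,1) and ending at (2,3).
Cell (1,1) has only two open neighbours ((2,1) and (1,2)), so the path must pass straight through it: one of those is the cell it's entered from and the other is where it exits.
Route from (3,1): down to (4,1), 2× right (reaching (4,3)), up to (3,3), left to (3,2), up to (2,2), left to (2,1), up to (1,1), 2× right (reaching (1,3)), down to (2,3) — 11 moves in all.
Check: all 12 open cells covered.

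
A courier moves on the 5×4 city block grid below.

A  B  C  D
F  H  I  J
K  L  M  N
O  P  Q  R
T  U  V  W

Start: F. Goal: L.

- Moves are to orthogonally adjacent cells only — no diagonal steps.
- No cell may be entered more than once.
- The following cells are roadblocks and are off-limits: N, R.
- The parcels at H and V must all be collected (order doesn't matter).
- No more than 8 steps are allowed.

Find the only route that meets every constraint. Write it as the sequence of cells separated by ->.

F -> H -> I -> M -> Q -> V -> U -> P -> L

The 8-move cap with required stops at H, V leaves no slack for detours.
Route from F: 2× right (reaching I), 3× down (reaching V), left to U, 2× up (reaching L) — 8 moves in all.
Check: all required cells visited; 8 ≤ 8 moves.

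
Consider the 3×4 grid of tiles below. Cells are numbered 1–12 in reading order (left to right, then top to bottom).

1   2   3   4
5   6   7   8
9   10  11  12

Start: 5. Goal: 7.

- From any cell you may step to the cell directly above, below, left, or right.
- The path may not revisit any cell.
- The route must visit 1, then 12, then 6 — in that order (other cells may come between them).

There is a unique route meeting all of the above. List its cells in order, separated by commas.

The waypoints must appear in the order 1, 12, 6, with no cell reused.
Route from 5: up to 1, 3× right (reaching 4), 2× down (reaching 12), 2× left (reaching 10), up to 6, right to 7 — 10 moves in all.
Check: order respected (1 at step 1, 12 at step 6, 6 at step 9).

5, 1, 2, 3, 4, 8, 12, 11, 10, 6, 7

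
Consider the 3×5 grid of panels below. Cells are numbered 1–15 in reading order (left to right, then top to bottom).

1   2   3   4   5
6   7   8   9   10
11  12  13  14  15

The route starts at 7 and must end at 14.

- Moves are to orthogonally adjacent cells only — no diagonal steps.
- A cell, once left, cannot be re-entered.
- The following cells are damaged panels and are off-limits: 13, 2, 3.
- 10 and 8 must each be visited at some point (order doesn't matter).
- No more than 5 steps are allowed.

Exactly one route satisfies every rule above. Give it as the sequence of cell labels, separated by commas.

The 5-move cap with required stops at 10, 8 leaves no slack for detours.
Route from 7: 3× right (reaching 10), down to 15, left to 14 — 5 moves in all.
Check: all required cells visited; 5 ≤ 5 moves.

7, 8, 9, 10, 15, 14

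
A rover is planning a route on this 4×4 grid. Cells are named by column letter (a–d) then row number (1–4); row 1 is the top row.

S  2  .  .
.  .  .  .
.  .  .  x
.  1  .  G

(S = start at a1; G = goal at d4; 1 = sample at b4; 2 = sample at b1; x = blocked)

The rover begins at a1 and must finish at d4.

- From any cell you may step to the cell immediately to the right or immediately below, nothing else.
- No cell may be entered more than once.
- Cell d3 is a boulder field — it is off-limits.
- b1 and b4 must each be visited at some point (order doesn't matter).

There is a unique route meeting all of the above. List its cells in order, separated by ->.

Moves only go right or down, so the column and row indices never decrease.
Route from a1: right to b1, 3× down (reaching b4), 2× right (reaching d4) — 6 moves in all.
Check: all required cells visited.

a1 -> b1 -> b2 -> b3 -> b4 -> c4 -> d4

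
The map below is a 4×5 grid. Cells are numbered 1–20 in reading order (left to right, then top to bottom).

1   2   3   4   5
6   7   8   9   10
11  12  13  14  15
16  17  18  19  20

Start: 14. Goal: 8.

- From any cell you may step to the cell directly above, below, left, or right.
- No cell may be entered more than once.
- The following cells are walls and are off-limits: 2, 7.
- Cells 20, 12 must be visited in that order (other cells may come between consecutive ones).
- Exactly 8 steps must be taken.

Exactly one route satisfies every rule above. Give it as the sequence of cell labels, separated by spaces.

14 15 20 19 18 17 12 13 8

The waypoints must appear in the order 20, 12, with no cell reused.
Route from 14: right 1 to 15, down 1 to 20, left 3 to 17, up 1 to 12, right 1 to 13, up 1 to 8 — 8 moves in all.
Check: order respected (20 at step 2, 12 at step 6); 8 moves as required.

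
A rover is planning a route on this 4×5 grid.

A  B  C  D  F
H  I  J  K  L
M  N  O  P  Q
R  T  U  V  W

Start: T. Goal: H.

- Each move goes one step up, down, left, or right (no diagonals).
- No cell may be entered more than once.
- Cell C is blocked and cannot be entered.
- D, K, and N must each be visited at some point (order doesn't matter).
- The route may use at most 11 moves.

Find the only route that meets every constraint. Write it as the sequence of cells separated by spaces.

The budget equals the shortest possible length, so every move has to be on a shortest route through the required cells.
Route from T: up 1 to N, right 3 to Q, up 2 to F, left 1 to D, down 1 to K, left 3 to H — 11 moves in all.
Check: all required cells visited; 11 ≤ 11 moves.

T N O P Q L F D K J I H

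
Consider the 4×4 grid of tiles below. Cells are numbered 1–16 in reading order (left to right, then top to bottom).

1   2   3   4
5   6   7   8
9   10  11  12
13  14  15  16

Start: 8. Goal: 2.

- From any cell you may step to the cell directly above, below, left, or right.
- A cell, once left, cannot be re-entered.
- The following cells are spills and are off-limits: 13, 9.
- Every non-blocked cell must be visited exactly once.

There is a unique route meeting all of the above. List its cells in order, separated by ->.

8 -> 4 -> 3 -> 7 -> 11 -> 12 -> 16 -> 15 -> 14 -> 10 -> 6 -> 5 -> 1 -> 2

Need to visit all 14 open cells exactly once, starting at 8 and ending at 2.
Cell 4 has only two open neighbours (8 and 3), so the path must pass straight through it: one of those is the cell it's entered from and the other is where it exits.
Route from 8: up 1 to 4, left 1 to 3, down 2 to 11, right 1 to 12, down 1 to 16, left 2 to 14, up 2 to 6, left 1 to 5, up 1 to 1, right 1 to 2 — 13 moves in all.
Check: all 14 open cells covered.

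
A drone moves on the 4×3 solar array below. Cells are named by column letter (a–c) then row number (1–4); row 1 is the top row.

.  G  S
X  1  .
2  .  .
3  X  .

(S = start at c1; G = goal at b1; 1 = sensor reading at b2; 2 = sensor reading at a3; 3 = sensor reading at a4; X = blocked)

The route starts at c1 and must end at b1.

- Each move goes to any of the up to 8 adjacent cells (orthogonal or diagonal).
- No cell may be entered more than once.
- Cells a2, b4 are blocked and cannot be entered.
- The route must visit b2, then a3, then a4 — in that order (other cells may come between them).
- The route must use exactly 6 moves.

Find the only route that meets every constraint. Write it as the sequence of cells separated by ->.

The waypoints must appear in the order b2, a3, a4, with no cell reused.
Route from c1: 2× down-left (reaching a3), down to a4, 2× up-right (reaching c2), up-left to b1 — 6 moves in all.
Check: order respected (1 at step 1, 2 at step 2, 3 at step 3); 6 moves as required.

c1 -> b2 -> a3 -> a4 -> b3 -> c2 -> b1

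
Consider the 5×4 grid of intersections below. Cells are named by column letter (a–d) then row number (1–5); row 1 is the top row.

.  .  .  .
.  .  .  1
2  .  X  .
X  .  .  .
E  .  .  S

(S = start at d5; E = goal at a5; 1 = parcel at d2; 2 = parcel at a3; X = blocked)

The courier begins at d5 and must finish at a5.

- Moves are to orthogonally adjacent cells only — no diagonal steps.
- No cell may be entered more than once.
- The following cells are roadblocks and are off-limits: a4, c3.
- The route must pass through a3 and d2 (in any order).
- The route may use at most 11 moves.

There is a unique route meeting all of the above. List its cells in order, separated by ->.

The budget equals the shortest possible length, so every move has to be on a shortest route through the required cells.
Route from d5: 3× up (reaching d2), 3× left (reaching a2), down to a3, right to b3, 2× down (reaching b5), left to a5 — 11 moves in all.
Check: all required cells visited; 11 ≤ 11 moves.

d5 -> d4 -> d3 -> d2 -> c2 -> b2 -> a2 -> a3 -> b3 -> b4 -> b5 -> a5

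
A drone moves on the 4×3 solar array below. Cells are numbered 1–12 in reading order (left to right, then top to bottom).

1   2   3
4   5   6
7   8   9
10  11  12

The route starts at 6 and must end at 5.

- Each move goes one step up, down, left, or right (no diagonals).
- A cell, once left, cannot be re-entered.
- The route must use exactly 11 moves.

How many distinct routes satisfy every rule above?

Need simple routes of exactly 11 moves from 6 to 5 (Manhattan distance 1, so 5 moves are spent on a detour and 5 undoing it).
Enumerating: 6 3 2 1 4 7 10 11 12 9 8 5.
That gives 1 route.

1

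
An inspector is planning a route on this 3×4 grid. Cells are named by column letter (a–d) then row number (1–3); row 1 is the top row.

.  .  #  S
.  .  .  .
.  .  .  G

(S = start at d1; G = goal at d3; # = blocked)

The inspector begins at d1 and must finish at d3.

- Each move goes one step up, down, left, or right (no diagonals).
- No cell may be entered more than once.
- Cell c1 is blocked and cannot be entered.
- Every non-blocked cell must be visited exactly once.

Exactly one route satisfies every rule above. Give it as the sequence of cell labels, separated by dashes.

Need to visit all 11 open cells exactly once, starting at d1 and ending at d3.
Cell a1 has only two open neighbours (a2 and b1), so the path must pass straight through it: one of those is the cell it's entered from and the other is where it exits.
Route from d1: down 1 to d2, left 2 to b2, up 1 to b1, left 1 to a1, down 2 to a3, right 3 to d3 — 10 moves in all.
Check: all 11 open cells covered.

d1 - d2 - c2 - b2 - b1 - a1 - a2 - a3 - b3 - c3 - d3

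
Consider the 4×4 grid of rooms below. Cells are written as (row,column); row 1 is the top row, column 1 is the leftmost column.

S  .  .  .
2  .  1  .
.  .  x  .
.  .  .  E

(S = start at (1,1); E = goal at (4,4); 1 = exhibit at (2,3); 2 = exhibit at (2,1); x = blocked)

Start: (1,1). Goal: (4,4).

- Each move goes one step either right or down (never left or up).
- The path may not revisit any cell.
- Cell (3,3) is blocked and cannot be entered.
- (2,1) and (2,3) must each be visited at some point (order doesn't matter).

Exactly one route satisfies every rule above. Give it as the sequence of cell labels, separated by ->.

Moves only go right or down, so the column and row indices never decrease.
Route from (1,1): down 1 to (2,1), right 3 to (2,4), down 2 to (4,4) — 6 moves in all.
Check: all required cells visited.

(1,1) -> (2,1) -> (2,2) -> (2,3) -> (2,4) -> (3,4) -> (4,4)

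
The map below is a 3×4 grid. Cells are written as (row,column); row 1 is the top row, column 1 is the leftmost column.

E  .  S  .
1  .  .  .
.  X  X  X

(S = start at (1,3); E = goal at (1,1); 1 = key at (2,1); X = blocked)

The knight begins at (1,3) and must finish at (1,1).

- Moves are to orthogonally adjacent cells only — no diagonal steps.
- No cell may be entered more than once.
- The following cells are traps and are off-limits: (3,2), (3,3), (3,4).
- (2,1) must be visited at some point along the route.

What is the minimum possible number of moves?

4

Any route passes through (2,1) somewhere between (1,3) and (1,1). Summing Manhattan distances along the two legs ((1,3) → (2,1) → (1,1)) gives a lower bound of 3 + 1 = 4 moves.
A route of 4 moves achieves this: (1,3) → (2,3) → (2,2) → (2,1) → (1,1).
Since 4 matches the lower bound, it is optimal.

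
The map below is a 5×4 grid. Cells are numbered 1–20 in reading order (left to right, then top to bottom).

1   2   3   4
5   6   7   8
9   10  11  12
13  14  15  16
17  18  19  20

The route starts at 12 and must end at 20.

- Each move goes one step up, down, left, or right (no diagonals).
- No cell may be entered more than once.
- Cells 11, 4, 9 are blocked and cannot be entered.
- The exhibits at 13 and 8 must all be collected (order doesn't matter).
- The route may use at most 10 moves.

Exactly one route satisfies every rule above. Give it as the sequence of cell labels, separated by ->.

The 10-move cap with required stops at 13, 8 leaves no slack for detours.
Route from 12: up to 8, 2× left (reaching 6), 2× down (reaching 14), left to 13, down to 17, 3× right (reaching 20) — 10 moves in all.
Check: all required cells visited; 10 ≤ 10 moves.

12 -> 8 -> 7 -> 6 -> 10 -> 14 -> 13 -> 17 -> 18 -> 19 -> 20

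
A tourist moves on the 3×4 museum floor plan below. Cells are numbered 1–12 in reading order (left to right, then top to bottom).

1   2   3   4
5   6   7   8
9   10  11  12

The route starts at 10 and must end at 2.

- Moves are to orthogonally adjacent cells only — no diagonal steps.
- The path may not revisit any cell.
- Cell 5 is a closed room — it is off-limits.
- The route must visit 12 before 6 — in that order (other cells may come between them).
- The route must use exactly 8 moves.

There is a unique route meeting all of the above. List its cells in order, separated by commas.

The waypoints must appear in the order 12, 6, with no cell reused.
Route from 10: right 2 to 12, up 2 to 4, left 1 to 3, down 1 to 7, left 1 to 6, up 1 to 2 — 8 moves in all.
Check: order respected (12 at step 2, 6 at step 7); 8 moves as required.

10, 11, 12, 8, 4, 3, 7, 6, 2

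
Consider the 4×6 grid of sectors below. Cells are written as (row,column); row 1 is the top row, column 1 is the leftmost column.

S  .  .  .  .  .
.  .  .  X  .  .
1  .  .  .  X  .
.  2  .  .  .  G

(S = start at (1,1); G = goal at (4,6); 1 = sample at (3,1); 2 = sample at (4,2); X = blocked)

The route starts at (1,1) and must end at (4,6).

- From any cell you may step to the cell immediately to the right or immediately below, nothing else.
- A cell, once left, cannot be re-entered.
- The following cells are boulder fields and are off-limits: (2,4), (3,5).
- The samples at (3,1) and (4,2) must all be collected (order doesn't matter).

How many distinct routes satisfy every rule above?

A right/down-only route from (1,1) to (4,6) makes exactly 3 down-moves and 5 right-moves in some order.
With no other constraints that would be C(8,3) = 56 routes.
A monotone route can only reach the required cells in the order (3,1), (4,2), so split there and multiply the segment counts (each segment already excludes blocked cells): (1,1)→(3,1): 1; (3,1)→(4,2): 2; (4,2)→(4,6): 1; product = 2.
That gives 2 routes.

2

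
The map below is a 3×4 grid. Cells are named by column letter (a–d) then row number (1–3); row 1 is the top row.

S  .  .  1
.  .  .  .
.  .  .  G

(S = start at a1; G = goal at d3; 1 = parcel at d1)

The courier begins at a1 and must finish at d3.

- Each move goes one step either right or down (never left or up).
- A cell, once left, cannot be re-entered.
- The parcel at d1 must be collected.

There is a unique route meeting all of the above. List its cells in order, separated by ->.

Moves only go right or down, so the column and row indices never decrease.
Route from a1: 3× right (reaching d1), 2× down (reaching d3) — 5 moves in all.
Check: all required cells visited.

a1 -> b1 -> c1 -> d1 -> d2 -> d3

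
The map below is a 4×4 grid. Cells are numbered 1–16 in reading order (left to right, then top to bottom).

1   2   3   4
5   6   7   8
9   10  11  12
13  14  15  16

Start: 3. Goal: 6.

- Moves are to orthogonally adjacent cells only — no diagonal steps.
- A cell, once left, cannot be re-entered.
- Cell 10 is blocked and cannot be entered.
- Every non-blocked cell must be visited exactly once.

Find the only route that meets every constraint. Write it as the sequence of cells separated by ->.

3 -> 4 -> 8 -> 7 -> 11 -> 12 -> 16 -> 15 -> 14 -> 13 -> 9 -> 5 -> 1 -> 2 -> 6

Need to visit all 15 open cells exactly once, starting at 3 and ending at 6.
Route from 3: right 1 to 4, down 1 to 8, left 1 to 7, down 1 to 11, right 1 to 12, down 1 to 16, left 3 to 13, up 3 to 1, right 1 to 2, down 1 to 6 — 14 moves in all.
Check: all 15 open cells covered.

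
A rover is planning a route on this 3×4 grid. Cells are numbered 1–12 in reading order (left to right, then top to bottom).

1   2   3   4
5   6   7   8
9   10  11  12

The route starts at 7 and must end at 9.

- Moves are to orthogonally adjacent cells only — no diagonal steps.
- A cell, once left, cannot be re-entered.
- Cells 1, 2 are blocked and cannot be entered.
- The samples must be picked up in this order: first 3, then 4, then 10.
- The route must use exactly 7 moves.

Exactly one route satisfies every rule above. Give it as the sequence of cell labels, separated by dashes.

The waypoints must appear in the order 3, 4, 10, with no cell reused.
Route from 7: up 1 to 3, right 1 to 4, down 2 to 12, left 3 to 9 — 7 moves in all.
Check: order respected (3 at step 1, 4 at step 2, 10 at step 6); 7 moves as required.

7 - 3 - 4 - 8 - 12 - 11 - 10 - 9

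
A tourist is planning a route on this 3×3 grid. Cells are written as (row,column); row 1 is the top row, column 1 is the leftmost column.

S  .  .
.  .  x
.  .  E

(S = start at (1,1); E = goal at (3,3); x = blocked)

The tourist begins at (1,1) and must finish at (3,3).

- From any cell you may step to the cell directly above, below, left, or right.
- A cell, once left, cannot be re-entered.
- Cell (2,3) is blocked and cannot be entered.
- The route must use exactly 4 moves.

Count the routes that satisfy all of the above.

3

Need simple routes of exactly 4 moves from (1,1) to (3,3) (Manhattan distance 4, so 0 moves are spent on a detour and 0 undoing it).
Enumerating: (1,1) (2,1) (3,1) (3,2) (3,3) | (1,1) (2,1) (2,2) (3,2) (3,3) | (1,1) (1,2) (2,2) (3,2) (3,3).
That gives 3 routes.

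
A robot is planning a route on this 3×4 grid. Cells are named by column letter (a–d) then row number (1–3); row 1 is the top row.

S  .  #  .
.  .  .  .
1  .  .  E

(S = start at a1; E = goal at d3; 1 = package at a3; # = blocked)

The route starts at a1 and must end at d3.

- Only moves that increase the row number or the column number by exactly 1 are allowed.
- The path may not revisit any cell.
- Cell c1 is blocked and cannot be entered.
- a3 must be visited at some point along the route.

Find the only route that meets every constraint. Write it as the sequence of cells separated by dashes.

a1 - a2 - a3 - b3 - c3 - d3

Moves only go right or down, so the column and row indices never decrease.
Route from a1: 2× down (reaching a3), 3× right (reaching d3) — 5 moves in all.
Check: all required cells visited.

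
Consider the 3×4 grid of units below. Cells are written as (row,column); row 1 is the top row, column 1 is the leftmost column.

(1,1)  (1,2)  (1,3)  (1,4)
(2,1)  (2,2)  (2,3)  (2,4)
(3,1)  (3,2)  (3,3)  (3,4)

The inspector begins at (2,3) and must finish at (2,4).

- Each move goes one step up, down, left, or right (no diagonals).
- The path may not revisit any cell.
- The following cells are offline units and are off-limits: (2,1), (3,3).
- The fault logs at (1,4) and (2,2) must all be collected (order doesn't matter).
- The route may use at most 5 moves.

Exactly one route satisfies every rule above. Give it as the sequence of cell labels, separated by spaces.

Any route must reach (1,4) and (2,2) and still end at (2,4) within 5 moves, so the order of the required stops is forced.
Route from (2,3): left to (2,2), up to (1,2), 2× right (reaching (1,4)), down to (2,4) — 5 moves in all.
Check: all required cells visited; 5 ≤ 5 moves.

(2,3) (2,2) (1,2) (1,3) (1,4) (2,4)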